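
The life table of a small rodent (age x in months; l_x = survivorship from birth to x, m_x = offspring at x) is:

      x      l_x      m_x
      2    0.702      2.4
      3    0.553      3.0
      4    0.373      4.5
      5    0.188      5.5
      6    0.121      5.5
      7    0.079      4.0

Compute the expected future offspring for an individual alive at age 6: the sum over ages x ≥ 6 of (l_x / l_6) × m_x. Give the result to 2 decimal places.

l_6 = 0.121. Conditional survival from age 6 to x is l_x / l_6.
  x=6: (0.121/0.121) × 5.5 = 5.5000
  x=7: (0.079/0.121) × 4.0 = 2.6116
Sum = 5.5000 + 2.6116 = 8.1116

8.11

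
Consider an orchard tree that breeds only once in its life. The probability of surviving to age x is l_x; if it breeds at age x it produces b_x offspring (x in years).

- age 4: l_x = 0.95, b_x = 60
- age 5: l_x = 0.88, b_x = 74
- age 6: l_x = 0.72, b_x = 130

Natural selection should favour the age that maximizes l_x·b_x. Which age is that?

6

Expected offspring if breeding at age x = l_x × b_x:
  age 4: 0.95 × 60 = 57.000
  age 5: 0.88 × 74 = 65.120
  age 6: 0.72 × 130 = 93.600
Maximum at age 6 (93.600).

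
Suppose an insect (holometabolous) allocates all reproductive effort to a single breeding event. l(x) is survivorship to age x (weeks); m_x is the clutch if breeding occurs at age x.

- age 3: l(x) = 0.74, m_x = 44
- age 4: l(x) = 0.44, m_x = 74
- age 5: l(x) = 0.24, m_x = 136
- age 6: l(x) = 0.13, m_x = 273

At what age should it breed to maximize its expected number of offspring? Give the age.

Expected offspring if breeding at age x = l(x) × m_x:
  age 3: 0.74 × 44 = 32.560
  age 4: 0.44 × 74 = 32.560
  age 5: 0.24 × 136 = 32.640
  age 6: 0.13 × 273 = 35.490
Maximum at age 6 (35.490).

6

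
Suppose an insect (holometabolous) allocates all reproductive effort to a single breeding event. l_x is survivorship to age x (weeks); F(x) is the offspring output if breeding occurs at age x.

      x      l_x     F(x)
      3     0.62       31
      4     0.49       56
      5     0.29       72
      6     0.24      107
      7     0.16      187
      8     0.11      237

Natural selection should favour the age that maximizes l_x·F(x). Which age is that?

Expected offspring if breeding at age x = l_x × F(x):
  age 3: 0.62 × 31 = 19.220
  age 4: 0.49 × 56 = 27.440
  age 5: 0.29 × 72 = 20.880
  age 6: 0.24 × 107 = 25.680
  age 7: 0.16 × 187 = 29.920
  age 8: 0.11 × 237 = 26.070
Maximum at age 7 (29.920).

7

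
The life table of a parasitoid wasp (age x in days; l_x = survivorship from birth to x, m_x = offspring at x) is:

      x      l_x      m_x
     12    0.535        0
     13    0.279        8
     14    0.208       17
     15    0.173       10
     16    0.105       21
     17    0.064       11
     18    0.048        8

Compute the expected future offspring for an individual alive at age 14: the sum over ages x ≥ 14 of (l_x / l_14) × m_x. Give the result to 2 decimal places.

41.15

l_14 = 0.208. Conditional survival from age 14 to x is l_x / l_14.
  x=14: (0.208/0.208) × 17 = 17.0000
  x=15: (0.173/0.208) × 10 = 8.3173
  x=16: (0.105/0.208) × 21 = 10.6010
  x=17: (0.064/0.208) × 11 = 3.3846
  x=18: (0.048/0.208) × 8 = 1.8462
Sum = 17.0000 + 8.3173 + 10.6010 + 3.3846 + 1.8462 = 41.1490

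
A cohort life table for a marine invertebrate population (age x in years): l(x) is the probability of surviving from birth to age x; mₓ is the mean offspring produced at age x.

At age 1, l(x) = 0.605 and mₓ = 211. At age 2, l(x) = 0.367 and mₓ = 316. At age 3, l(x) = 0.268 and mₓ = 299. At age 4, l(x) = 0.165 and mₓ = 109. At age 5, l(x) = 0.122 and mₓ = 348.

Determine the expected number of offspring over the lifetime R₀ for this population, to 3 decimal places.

384.200

R₀ = Σ l(x) mₓ:
  age 1: 0.605 × 211 = 127.6550
  age 2: 0.367 × 316 = 115.9720
  age 3: 0.268 × 299 = 80.1320
  age 4: 0.165 × 109 = 17.9850
  age 5: 0.122 × 348 = 42.4560
R₀ = 127.6550 + 115.9720 + 80.1320 + 17.9850 + 42.4560 = 384.2000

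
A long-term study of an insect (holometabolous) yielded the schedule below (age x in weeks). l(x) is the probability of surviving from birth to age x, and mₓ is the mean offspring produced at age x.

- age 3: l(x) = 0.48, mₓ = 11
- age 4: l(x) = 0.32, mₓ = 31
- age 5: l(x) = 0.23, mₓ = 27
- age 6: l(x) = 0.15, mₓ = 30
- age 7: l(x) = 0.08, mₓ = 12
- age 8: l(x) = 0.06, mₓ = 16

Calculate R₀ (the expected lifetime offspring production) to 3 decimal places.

R₀ = Σ l(x) mₓ:
  age 3: 0.48 × 11 = 5.2800
  age 4: 0.32 × 31 = 9.9200
  age 5: 0.23 × 27 = 6.2100
  age 6: 0.15 × 30 = 4.5000
  age 7: 0.08 × 12 = 0.9600
  age 8: 0.06 × 16 = 0.9600
R₀ = 5.2800 + 9.9200 + 6.2100 + 4.5000 + 0.9600 + 0.9600 = 27.8300

27.830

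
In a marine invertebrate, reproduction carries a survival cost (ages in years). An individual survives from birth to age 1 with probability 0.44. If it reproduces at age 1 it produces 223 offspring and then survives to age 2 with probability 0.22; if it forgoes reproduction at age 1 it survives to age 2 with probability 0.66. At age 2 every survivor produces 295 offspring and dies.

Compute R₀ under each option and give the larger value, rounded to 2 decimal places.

breed at age 1: R₀ = 0.44 × (223 + 0.22 × 295) = 0.44 × 287.9000 = 126.6760
delay to age 2: R₀ = 0.44 × (0.66 × 295) = 0.44 × 194.7000 = 85.6680
Higher: breed at age 1 (126.6760).

126.68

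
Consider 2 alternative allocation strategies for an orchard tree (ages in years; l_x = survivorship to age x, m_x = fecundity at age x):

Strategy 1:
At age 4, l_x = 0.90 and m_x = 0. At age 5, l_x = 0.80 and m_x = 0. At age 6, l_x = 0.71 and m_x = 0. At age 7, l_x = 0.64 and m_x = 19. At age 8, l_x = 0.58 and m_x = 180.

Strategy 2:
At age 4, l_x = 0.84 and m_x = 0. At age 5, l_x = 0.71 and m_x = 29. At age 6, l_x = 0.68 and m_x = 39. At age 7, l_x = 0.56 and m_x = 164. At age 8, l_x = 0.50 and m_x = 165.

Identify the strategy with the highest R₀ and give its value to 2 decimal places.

221.45

Strategy 1: R₀ = 0.90×0 + 0.80×0 + 0.71×0 + 0.64×19 + 0.58×180 = 116.5600
Strategy 2: R₀ = 0.84×0 + 0.71×29 + 0.68×39 + 0.56×164 + 0.50×165 = 221.4500
Highest R₀: strategy 2 with 221.4500.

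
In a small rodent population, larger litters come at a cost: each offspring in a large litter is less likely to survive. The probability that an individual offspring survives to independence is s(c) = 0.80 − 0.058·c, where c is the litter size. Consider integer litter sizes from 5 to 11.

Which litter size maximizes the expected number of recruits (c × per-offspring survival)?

Expected recruits = c × s(c):
  c=5: 5 × 0.510 = 2.550
  c=6: 6 × 0.452 = 2.712
  c=7: 7 × 0.394 = 2.758
  c=8: 8 × 0.336 = 2.688
  c=9: 9 × 0.278 = 2.502
  c=10: 10 × 0.220 = 2.200
  c=11: 11 × 0.162 = 1.782
Maximum at c = 7 (2.758 recruits).

7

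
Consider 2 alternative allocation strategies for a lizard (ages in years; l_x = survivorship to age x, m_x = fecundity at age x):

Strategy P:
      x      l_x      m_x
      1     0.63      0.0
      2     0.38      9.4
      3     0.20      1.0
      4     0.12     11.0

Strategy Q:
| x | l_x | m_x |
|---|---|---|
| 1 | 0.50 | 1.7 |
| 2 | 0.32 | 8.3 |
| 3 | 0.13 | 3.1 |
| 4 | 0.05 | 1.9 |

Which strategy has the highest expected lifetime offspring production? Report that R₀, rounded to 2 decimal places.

Strategy P: R₀ = 0.63×0.0 + 0.38×9.4 + 0.20×1.0 + 0.12×11.0 = 5.0920
Strategy Q: R₀ = 0.50×1.7 + 0.32×8.3 + 0.13×3.1 + 0.05×1.9 = 4.0040
Highest R₀: strategy P with 5.0920.

5.09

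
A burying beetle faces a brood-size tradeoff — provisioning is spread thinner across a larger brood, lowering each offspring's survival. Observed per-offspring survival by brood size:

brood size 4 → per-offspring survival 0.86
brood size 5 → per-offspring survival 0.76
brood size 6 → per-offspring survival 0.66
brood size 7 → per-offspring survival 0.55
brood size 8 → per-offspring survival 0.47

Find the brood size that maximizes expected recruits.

Expected recruits = c × s(c):
  c=4: 4 × 0.86 = 3.440
  c=5: 5 × 0.76 = 3.800
  c=6: 6 × 0.66 = 3.960
  c=7: 7 × 0.55 = 3.850
  c=8: 8 × 0.47 = 3.760
Maximum at c = 6 (3.960 recruits).

6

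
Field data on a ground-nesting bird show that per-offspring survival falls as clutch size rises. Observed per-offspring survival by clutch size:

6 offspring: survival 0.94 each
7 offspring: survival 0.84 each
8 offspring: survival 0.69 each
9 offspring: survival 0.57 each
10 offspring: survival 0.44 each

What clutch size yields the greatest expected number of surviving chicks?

Expected surviving chicks = c × s(c):
  c=6: 6 × 0.94 = 5.640
  c=7: 7 × 0.84 = 5.880
  c=8: 8 × 0.69 = 5.520
  c=9: 9 × 0.57 = 5.130
  c=10: 10 × 0.44 = 4.400
Maximum at c = 7 (5.880 surviving chicks).

7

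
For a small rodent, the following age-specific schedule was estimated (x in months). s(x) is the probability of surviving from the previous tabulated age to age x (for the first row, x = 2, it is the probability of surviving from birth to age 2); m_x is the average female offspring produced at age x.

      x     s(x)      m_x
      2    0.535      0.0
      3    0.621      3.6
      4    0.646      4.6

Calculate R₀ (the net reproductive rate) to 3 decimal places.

Survivorship from birth: l_x = s_2·s_3·…·s_x.
  l_2 = 0.53500
  l_3 = 0.33224
  l_4 = 0.21462
R₀ = Σ l_x m_x:
  age 2: 0.53500 × 0.0 = 0.0000
  age 3: 0.33224 × 3.6 = 1.1961
  age 4: 0.21462 × 4.6 = 0.9873
R₀ = 0.0000 + 1.1961 + 0.9873 = 2.1833

2.183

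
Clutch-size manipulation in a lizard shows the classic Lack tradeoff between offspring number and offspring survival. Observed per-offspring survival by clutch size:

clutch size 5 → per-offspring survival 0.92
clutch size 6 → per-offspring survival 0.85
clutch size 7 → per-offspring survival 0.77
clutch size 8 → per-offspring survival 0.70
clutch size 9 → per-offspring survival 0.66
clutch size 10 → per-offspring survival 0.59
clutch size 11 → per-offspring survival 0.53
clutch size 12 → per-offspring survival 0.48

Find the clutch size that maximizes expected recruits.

9

Expected recruits = c × s(c):
  c=5: 5 × 0.92 = 4.600
  c=6: 6 × 0.85 = 5.100
  c=7: 7 × 0.77 = 5.390
  c=8: 8 × 0.70 = 5.600
  c=9: 9 × 0.66 = 5.940
  c=10: 10 × 0.59 = 5.900
  c=11: 11 × 0.53 = 5.830
  c=12: 12 × 0.48 = 5.760
Maximum at c = 9 (5.940 recruits).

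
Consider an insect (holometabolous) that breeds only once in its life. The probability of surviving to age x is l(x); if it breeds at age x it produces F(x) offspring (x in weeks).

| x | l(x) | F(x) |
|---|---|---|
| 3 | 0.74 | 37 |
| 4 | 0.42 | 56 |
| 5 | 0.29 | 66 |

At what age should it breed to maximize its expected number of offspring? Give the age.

Expected offspring if breeding at age x = l(x) × F(x):
  age 3: 0.74 × 37 = 27.380
  age 4: 0.42 × 56 = 23.520
  age 5: 0.29 × 66 = 19.140
Maximum at age 3 (27.380).

3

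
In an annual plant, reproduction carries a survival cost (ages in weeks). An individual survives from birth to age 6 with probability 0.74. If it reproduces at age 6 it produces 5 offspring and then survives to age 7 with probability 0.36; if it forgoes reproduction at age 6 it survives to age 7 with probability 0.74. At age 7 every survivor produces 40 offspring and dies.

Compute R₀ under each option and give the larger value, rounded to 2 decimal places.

21.90

breed at age 6: R₀ = 0.74 × (5 + 0.36 × 40) = 0.74 × 19.4000 = 14.3560
delay to age 7: R₀ = 0.74 × (0.74 × 40) = 0.74 × 29.6000 = 21.9040
Higher: delay to age 7 (21.9040).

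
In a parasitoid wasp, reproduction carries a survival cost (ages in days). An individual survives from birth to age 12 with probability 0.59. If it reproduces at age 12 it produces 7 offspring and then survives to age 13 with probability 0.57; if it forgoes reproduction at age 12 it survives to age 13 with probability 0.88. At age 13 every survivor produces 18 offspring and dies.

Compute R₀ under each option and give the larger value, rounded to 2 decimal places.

breed at age 12: R₀ = 0.59 × (7 + 0.57 × 18) = 0.59 × 17.2600 = 10.1834
delay to age 13: R₀ = 0.59 × (0.88 × 18) = 0.59 × 15.8400 = 9.3456
Higher: breed at age 12 (10.1834).

10.18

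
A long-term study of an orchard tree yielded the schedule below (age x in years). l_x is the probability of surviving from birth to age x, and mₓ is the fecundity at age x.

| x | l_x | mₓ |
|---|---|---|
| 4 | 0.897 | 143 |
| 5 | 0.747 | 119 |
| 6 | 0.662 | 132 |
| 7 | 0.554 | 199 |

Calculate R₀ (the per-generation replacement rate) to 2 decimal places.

R₀ = Σ l_x mₓ:
  age 4: 0.897 × 143 = 128.2710
  age 5: 0.747 × 119 = 88.8930
  age 6: 0.662 × 132 = 87.3840
  age 7: 0.554 × 199 = 110.2460
R₀ = 128.2710 + 88.8930 + 87.3840 + 110.2460 = 414.7940

414.79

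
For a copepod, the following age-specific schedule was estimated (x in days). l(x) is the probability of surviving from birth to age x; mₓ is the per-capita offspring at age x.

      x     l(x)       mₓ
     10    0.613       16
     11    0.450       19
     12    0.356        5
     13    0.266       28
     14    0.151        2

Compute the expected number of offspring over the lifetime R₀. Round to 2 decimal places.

R₀ = Σ l(x) mₓ:
  age 10: 0.613 × 16 = 9.8080
  age 11: 0.450 × 19 = 8.5500
  age 12: 0.356 × 5 = 1.7800
  age 13: 0.266 × 28 = 7.4480
  age 14: 0.151 × 2 = 0.3020
R₀ = 9.8080 + 8.5500 + 1.7800 + 7.4480 + 0.3020 = 27.8880

27.89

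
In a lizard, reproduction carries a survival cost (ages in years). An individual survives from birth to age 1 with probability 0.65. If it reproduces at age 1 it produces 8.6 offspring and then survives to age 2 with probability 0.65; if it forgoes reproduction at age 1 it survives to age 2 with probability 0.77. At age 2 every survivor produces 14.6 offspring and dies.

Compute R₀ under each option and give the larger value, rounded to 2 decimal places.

11.76

breed at age 1: R₀ = 0.65 × (8.6 + 0.65 × 14.6) = 0.65 × 18.0900 = 11.7585
delay to age 2: R₀ = 0.65 × (0.77 × 14.6) = 0.65 × 11.2420 = 7.3073
Higher: breed at age 1 (11.7585).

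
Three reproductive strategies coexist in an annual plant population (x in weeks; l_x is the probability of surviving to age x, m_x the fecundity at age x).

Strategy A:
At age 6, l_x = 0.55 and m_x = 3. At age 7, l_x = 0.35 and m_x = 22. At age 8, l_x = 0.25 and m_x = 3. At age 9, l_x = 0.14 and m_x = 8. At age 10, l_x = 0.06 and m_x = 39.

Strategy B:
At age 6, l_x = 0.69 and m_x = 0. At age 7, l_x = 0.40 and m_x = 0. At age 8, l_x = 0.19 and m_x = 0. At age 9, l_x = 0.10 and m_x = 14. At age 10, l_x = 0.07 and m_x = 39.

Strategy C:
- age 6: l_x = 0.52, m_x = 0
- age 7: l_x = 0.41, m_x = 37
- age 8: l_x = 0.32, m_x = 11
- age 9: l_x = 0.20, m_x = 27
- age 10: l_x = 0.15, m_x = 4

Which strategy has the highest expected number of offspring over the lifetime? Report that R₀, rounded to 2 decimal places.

24.69

Strategy A: R₀ = 0.55×3 + 0.35×22 + 0.25×3 + 0.14×8 + 0.06×39 = 13.5600
Strategy B: R₀ = 0.69×0 + 0.40×0 + 0.19×0 + 0.10×14 + 0.07×39 = 4.1300
Strategy C: R₀ = 0.52×0 + 0.41×37 + 0.32×11 + 0.20×27 + 0.15×4 = 24.6900
Highest R₀: strategy C with 24.6900.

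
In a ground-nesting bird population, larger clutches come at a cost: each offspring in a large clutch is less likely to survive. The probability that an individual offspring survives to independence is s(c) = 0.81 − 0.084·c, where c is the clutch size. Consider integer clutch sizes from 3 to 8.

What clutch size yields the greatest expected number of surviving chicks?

Expected surviving chicks = c × s(c):
  c=3: 3 × 0.558 = 1.674
  c=4: 4 × 0.474 = 1.896
  c=5: 5 × 0.390 = 1.950
  c=6: 6 × 0.306 = 1.836
  c=7: 7 × 0.222 = 1.554
  c=8: 8 × 0.138 = 1.104
Maximum at c = 5 (1.950 surviving chicks).

5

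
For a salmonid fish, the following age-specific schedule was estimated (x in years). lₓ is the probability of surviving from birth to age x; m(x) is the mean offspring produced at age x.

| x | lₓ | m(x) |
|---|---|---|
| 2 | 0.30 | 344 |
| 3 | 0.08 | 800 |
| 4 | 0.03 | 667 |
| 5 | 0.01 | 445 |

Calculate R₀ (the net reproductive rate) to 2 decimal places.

R₀ = Σ lₓ m(x):
  age 2: 0.30 × 344 = 103.2000
  age 3: 0.08 × 800 = 64.0000
  age 4: 0.03 × 667 = 20.0100
  age 5: 0.01 × 445 = 4.4500
R₀ = 103.2000 + 64.0000 + 20.0100 + 4.4500 = 191.6600

191.66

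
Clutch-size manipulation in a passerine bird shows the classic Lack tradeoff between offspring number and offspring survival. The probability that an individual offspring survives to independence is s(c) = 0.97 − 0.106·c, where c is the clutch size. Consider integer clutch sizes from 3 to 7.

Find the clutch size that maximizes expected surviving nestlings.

5

Expected surviving nestlings = c × s(c):
  c=3: 3 × 0.652 = 1.956
  c=4: 4 × 0.546 = 2.184
  c=5: 5 × 0.440 = 2.200
  c=6: 6 × 0.334 = 2.004
  c=7: 7 × 0.228 = 1.596
Maximum at c = 5 (2.200 surviving nestlings).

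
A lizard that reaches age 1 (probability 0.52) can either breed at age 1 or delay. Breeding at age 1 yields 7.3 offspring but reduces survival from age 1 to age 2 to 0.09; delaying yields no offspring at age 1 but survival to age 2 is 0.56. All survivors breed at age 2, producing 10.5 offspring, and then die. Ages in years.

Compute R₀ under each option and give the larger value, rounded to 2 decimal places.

breed at age 1: R₀ = 0.52 × (7.3 + 0.09 × 10.5) = 0.52 × 8.2450 = 4.2874
delay to age 2: R₀ = 0.52 × (0.56 × 10.5) = 0.52 × 5.8800 = 3.0576
Higher: breed at age 1 (4.2874).

4.29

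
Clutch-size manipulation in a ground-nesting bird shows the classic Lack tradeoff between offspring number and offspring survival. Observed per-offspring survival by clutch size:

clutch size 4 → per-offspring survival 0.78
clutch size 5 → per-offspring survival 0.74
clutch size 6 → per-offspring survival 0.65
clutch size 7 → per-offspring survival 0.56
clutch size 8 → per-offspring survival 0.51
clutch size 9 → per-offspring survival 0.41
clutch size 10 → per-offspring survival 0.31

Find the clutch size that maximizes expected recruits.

Expected recruits = c × s(c):
  c=4: 4 × 0.78 = 3.120
  c=5: 5 × 0.74 = 3.700
  c=6: 6 × 0.65 = 3.900
  c=7: 7 × 0.56 = 3.920
  c=8: 8 × 0.51 = 4.080
  c=9: 9 × 0.41 = 3.690
  c=10: 10 × 0.31 = 3.100
Maximum at c = 8 (4.080 recruits).

8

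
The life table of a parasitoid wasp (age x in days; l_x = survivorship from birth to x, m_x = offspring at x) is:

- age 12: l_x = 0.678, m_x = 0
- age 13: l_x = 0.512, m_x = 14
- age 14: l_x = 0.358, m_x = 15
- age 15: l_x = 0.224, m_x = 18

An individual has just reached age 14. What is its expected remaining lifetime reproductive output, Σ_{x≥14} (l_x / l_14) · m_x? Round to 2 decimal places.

l_14 = 0.358. Conditional survival from age 14 to x is l_x / l_14.
  x=14: (0.358/0.358) × 15 = 15.0000
  x=15: (0.224/0.358) × 18 = 11.2626
Sum = 15.0000 + 11.2626 = 26.2626

26.26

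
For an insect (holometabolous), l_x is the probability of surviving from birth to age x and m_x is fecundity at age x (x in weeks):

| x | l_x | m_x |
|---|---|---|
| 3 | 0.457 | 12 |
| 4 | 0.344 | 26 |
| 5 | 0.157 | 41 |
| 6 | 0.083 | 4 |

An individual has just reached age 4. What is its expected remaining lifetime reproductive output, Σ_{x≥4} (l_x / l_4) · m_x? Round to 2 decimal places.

l_4 = 0.344. Conditional survival from age 4 to x is l_x / l_4.
  x=4: (0.344/0.344) × 26 = 26.0000
  x=5: (0.157/0.344) × 41 = 18.7122
  x=6: (0.083/0.344) × 4 = 0.9651
Sum = 26.0000 + 18.7122 + 0.9651 = 45.6773

45.68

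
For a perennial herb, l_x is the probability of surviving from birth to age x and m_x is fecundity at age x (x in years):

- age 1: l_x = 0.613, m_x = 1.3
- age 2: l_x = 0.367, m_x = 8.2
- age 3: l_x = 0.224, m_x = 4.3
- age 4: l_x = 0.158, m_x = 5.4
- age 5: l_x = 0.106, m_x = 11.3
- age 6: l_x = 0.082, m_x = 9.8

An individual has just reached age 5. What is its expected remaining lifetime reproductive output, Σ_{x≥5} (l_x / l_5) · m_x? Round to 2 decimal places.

l_5 = 0.106. Conditional survival from age 5 to x is l_x / l_5.
  x=5: (0.106/0.106) × 11.3 = 11.3000
  x=6: (0.082/0.106) × 9.8 = 7.5811
Sum = 11.3000 + 7.5811 = 18.8811

18.88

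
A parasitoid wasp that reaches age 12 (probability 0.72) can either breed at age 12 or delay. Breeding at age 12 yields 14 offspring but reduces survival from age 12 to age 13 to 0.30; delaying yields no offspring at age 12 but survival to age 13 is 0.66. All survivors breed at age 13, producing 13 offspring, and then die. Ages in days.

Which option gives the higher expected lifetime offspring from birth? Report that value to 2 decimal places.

breed at age 12: R₀ = 0.72 × (14 + 0.30 × 13) = 0.72 × 17.9000 = 12.8880
delay to age 13: R₀ = 0.72 × (0.66 × 13) = 0.72 × 8.5800 = 6.1776
Higher: breed at age 12 (12.8880).

12.89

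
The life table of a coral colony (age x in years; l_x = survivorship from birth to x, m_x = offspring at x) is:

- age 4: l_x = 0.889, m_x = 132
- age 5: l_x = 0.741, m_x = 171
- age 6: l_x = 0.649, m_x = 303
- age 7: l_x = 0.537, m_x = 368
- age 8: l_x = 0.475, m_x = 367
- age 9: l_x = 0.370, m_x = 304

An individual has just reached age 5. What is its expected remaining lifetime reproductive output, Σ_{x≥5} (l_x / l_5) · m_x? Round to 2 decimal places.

l_5 = 0.741. Conditional survival from age 5 to x is l_x / l_5.
  x=5: (0.741/0.741) × 171 = 171.0000
  x=6: (0.649/0.741) × 303 = 265.3806
  x=7: (0.537/0.741) × 368 = 266.6883
  x=8: (0.475/0.741) × 367 = 235.2564
  x=9: (0.370/0.741) × 304 = 151.7949
Sum = 171.0000 + 265.3806 + 266.6883 + 235.2564 + 151.7949 = 1090.1201

1090.12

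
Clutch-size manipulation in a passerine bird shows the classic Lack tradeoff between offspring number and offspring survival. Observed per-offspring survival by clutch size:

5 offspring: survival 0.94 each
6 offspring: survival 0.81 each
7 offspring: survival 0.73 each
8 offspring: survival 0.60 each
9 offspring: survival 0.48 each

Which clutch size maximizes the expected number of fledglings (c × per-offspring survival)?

Expected fledglings = c × s(c):
  c=5: 5 × 0.94 = 4.700
  c=6: 6 × 0.81 = 4.860
  c=7: 7 × 0.73 = 5.110
  c=8: 8 × 0.60 = 4.800
  c=9: 9 × 0.48 = 4.320
Maximum at c = 7 (5.110 fledglings).

7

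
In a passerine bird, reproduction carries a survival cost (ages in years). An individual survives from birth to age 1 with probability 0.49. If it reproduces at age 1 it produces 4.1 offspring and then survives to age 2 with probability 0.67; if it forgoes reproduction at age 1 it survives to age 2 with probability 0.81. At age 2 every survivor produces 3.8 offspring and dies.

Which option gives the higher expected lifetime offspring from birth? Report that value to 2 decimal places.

breed at age 1: R₀ = 0.49 × (4.1 + 0.67 × 3.8) = 0.49 × 6.6460 = 3.2565
delay to age 2: R₀ = 0.49 × (0.81 × 3.8) = 0.49 × 3.0780 = 1.5082
Higher: breed at age 1 (3.2565).

3.26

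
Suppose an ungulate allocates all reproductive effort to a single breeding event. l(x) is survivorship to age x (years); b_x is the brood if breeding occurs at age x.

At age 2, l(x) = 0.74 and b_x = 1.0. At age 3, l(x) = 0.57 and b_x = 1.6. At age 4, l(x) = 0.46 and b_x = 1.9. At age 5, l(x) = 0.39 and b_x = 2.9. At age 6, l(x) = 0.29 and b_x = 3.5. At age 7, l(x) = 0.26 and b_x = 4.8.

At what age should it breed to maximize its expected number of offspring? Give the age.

Expected offspring if breeding at age x = l(x) × b_x:
  age 2: 0.74 × 1.0 = 0.740
  age 3: 0.57 × 1.6 = 0.912
  age 4: 0.46 × 1.9 = 0.874
  age 5: 0.39 × 2.9 = 1.131
  age 6: 0.29 × 3.5 = 1.015
  age 7: 0.26 × 4.8 = 1.248
Maximum at age 7 (1.248).

7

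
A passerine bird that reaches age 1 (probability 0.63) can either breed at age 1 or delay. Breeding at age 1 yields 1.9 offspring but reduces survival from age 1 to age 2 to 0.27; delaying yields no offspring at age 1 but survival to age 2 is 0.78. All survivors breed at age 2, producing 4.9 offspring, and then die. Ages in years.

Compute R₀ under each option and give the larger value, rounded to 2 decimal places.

2.41

breed at age 1: R₀ = 0.63 × (1.9 + 0.27 × 4.9) = 0.63 × 3.2230 = 2.0305
delay to age 2: R₀ = 0.63 × (0.78 × 4.9) = 0.63 × 3.8220 = 2.4079
Higher: delay to age 2 (2.4079).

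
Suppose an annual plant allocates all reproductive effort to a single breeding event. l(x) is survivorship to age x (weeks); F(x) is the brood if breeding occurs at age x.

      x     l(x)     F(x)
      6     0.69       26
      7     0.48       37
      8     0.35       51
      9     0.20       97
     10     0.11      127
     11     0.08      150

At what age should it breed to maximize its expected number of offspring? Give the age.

Expected offspring if breeding at age x = l(x) × F(x):
  age 6: 0.69 × 26 = 17.940
  age 7: 0.48 × 37 = 17.760
  age 8: 0.35 × 51 = 17.850
  age 9: 0.20 × 97 = 19.400
  age 10: 0.11 × 127 = 13.970
  age 11: 0.08 × 150 = 12.000
Maximum at age 9 (19.400).

9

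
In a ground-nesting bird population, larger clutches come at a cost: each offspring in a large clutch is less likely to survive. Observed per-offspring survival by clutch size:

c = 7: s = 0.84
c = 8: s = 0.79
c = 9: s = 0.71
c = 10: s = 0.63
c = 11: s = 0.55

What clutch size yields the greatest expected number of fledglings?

Expected fledglings = c × s(c):
  c=7: 7 × 0.84 = 5.880
  c=8: 8 × 0.79 = 6.320
  c=9: 9 × 0.71 = 6.390
  c=10: 10 × 0.63 = 6.300
  c=11: 11 × 0.55 = 6.050
Maximum at c = 9 (6.390 fledglings).

9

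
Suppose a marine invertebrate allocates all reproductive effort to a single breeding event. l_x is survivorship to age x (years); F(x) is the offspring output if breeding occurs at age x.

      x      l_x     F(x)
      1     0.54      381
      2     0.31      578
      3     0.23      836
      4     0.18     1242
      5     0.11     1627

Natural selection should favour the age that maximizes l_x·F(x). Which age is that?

Expected offspring if breeding at age x = l_x × F(x):
  age 1: 0.54 × 381 = 205.740
  age 2: 0.31 × 578 = 179.180
  age 3: 0.23 × 836 = 192.280
  age 4: 0.18 × 1242 = 223.560
  age 5: 0.11 × 1627 = 178.970
Maximum at age 4 (223.560).

4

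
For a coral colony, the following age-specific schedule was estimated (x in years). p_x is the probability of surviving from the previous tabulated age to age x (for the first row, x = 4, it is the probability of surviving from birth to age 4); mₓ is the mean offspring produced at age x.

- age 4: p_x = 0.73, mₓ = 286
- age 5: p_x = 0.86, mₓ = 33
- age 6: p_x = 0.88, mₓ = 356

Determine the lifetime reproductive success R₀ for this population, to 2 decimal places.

426.17

Survivorship from birth: l_x = p_4·p_5·…·p_x.
  l_4 = 0.73000
  l_5 = 0.62780
  l_6 = 0.55246
R₀ = Σ l_x mₓ:
  age 4: 0.73000 × 286 = 208.7800
  age 5: 0.62780 × 33 = 20.7174
  age 6: 0.55246 × 356 = 196.6758
R₀ = 208.7800 + 20.7174 + 196.6758 = 426.1732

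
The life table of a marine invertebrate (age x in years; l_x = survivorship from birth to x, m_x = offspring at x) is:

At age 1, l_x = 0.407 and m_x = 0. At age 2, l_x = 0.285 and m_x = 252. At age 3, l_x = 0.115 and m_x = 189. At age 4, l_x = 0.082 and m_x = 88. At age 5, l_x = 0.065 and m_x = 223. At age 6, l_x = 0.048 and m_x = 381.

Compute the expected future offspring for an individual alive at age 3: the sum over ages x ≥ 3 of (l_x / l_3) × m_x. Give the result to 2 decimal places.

l_3 = 0.115. Conditional survival from age 3 to x is l_x / l_3.
  x=3: (0.115/0.115) × 189 = 189.0000
  x=4: (0.082/0.115) × 88 = 62.7478
  x=5: (0.065/0.115) × 223 = 126.0435
  x=6: (0.048/0.115) × 381 = 159.0261
Sum = 189.0000 + 62.7478 + 126.0435 + 159.0261 = 536.8174

536.82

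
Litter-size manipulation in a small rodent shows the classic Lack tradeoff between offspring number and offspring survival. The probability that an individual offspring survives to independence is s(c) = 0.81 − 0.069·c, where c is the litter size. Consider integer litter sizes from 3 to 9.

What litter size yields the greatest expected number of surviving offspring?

6

Expected surviving offspring = c × s(c):
  c=3: 3 × 0.603 = 1.809
  c=4: 4 × 0.534 = 2.136
  c=5: 5 × 0.465 = 2.325
  c=6: 6 × 0.396 = 2.376
  c=7: 7 × 0.327 = 2.289
  c=8: 8 × 0.258 = 2.064
  c=9: 9 × 0.189 = 1.701
Maximum at c = 6 (2.376 surviving offspring).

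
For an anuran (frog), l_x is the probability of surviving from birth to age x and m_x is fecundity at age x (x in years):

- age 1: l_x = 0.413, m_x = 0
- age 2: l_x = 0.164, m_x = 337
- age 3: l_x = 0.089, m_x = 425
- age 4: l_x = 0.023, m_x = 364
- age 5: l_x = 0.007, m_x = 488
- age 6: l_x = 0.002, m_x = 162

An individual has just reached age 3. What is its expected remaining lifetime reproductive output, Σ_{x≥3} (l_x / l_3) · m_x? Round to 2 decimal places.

l_3 = 0.089. Conditional survival from age 3 to x is l_x / l_3.
  x=3: (0.089/0.089) × 425 = 425.0000
  x=4: (0.023/0.089) × 364 = 94.0674
  x=5: (0.007/0.089) × 488 = 38.3820
  x=6: (0.002/0.089) × 162 = 3.6404
Sum = 425.0000 + 94.0674 + 38.3820 + 3.6404 = 561.0899

561.09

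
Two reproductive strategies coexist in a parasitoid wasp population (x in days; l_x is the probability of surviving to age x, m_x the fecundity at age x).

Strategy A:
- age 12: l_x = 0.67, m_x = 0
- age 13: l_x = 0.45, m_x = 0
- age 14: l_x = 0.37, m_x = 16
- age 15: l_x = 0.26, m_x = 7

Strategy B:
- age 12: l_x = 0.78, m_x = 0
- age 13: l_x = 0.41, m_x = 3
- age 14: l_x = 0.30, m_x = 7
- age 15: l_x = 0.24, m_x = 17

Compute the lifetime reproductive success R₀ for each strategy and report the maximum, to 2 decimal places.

Strategy A: R₀ = 0.67×0 + 0.45×0 + 0.37×16 + 0.26×7 = 7.7400
Strategy B: R₀ = 0.78×0 + 0.41×3 + 0.30×7 + 0.24×17 = 7.4100
Highest R₀: strategy A with 7.7400.

7.74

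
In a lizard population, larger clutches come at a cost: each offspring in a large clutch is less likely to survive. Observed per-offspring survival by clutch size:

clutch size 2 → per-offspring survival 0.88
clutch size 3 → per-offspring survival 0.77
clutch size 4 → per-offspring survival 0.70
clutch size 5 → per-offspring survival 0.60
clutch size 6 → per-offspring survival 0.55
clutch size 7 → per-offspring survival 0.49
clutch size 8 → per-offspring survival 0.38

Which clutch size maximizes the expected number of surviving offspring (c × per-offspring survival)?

7

Expected surviving offspring = c × s(c):
  c=2: 2 × 0.88 = 1.760
  c=3: 3 × 0.77 = 2.310
  c=4: 4 × 0.70 = 2.800
  c=5: 5 × 0.60 = 3.000
  c=6: 6 × 0.55 = 3.300
  c=7: 7 × 0.49 = 3.430
  c=8: 8 × 0.38 = 3.040
Maximum at c = 7 (3.430 surviving offspring).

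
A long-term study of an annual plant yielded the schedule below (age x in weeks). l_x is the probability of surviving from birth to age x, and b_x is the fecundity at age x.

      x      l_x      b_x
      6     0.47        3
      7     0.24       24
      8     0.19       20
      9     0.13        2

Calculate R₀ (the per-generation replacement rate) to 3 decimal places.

11.230

R₀ = Σ l_x b_x:
  age 6: 0.47 × 3 = 1.4100
  age 7: 0.24 × 24 = 5.7600
  age 8: 0.19 × 20 = 3.8000
  age 9: 0.13 × 2 = 0.2600
R₀ = 1.4100 + 5.7600 + 3.8000 + 0.2600 = 11.2300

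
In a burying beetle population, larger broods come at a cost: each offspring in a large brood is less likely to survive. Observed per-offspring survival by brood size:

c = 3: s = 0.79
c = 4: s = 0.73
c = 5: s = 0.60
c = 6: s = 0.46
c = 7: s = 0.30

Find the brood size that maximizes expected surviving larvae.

Expected surviving larvae = c × s(c):
  c=3: 3 × 0.79 = 2.370
  c=4: 4 × 0.73 = 2.920
  c=5: 5 × 0.60 = 3.000
  c=6: 6 × 0.46 = 2.760
  c=7: 7 × 0.30 = 2.100
Maximum at c = 5 (3.000 surviving larvae).

5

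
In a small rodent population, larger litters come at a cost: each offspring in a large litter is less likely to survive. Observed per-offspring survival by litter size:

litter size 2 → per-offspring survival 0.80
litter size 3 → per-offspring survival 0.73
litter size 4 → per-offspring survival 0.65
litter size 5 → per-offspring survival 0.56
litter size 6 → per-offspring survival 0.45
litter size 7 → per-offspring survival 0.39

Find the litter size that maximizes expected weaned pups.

Expected weaned pups = c × s(c):
  c=2: 2 × 0.80 = 1.600
  c=3: 3 × 0.73 = 2.190
  c=4: 4 × 0.65 = 2.600
  c=5: 5 × 0.56 = 2.800
  c=6: 6 × 0.45 = 2.700
  c=7: 7 × 0.39 = 2.730
Maximum at c = 5 (2.800 weaned pups).

5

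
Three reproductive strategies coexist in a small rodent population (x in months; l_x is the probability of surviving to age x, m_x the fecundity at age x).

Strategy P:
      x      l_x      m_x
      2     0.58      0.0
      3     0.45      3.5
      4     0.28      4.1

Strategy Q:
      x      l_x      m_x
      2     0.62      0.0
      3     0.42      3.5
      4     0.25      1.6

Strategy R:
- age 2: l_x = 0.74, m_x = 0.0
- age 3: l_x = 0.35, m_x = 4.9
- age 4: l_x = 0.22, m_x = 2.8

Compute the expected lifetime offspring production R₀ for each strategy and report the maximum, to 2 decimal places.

2.72

Strategy P: R₀ = 0.58×0.0 + 0.45×3.5 + 0.28×4.1 = 2.7230
Strategy Q: R₀ = 0.62×0.0 + 0.42×3.5 + 0.25×1.6 = 1.8700
Strategy R: R₀ = 0.74×0.0 + 0.35×4.9 + 0.22×2.8 = 2.3310
Highest R₀: strategy P with 2.7230.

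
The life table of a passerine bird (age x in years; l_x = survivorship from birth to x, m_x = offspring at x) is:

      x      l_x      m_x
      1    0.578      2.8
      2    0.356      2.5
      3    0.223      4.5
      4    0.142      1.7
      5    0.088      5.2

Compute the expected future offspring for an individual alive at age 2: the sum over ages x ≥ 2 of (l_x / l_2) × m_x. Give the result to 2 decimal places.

7.28

l_2 = 0.356. Conditional survival from age 2 to x is l_x / l_2.
  x=2: (0.356/0.356) × 2.5 = 2.5000
  x=3: (0.223/0.356) × 4.5 = 2.8188
  x=4: (0.142/0.356) × 1.7 = 0.6781
  x=5: (0.088/0.356) × 5.2 = 1.2854
Sum = 2.5000 + 2.8188 + 0.6781 + 1.2854 = 7.2823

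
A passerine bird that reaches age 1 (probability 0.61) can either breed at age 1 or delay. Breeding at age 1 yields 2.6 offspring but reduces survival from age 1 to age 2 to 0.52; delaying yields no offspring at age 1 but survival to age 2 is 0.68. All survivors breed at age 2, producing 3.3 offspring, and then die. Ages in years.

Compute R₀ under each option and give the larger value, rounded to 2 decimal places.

2.63

breed at age 1: R₀ = 0.61 × (2.6 + 0.52 × 3.3) = 0.61 × 4.3160 = 2.6328
delay to age 2: R₀ = 0.61 × (0.68 × 3.3) = 0.61 × 2.2440 = 1.3688
Higher: breed at age 1 (2.6328).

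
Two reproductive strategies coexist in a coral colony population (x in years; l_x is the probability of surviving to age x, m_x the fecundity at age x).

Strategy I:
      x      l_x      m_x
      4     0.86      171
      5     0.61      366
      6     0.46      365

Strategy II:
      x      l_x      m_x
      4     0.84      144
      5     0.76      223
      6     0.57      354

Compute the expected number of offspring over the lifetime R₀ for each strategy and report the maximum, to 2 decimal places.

Strategy I: R₀ = 0.86×171 + 0.61×366 + 0.46×365 = 538.2200
Strategy II: R₀ = 0.84×144 + 0.76×223 + 0.57×354 = 492.2200
Highest R₀: strategy I with 538.2200.

538.22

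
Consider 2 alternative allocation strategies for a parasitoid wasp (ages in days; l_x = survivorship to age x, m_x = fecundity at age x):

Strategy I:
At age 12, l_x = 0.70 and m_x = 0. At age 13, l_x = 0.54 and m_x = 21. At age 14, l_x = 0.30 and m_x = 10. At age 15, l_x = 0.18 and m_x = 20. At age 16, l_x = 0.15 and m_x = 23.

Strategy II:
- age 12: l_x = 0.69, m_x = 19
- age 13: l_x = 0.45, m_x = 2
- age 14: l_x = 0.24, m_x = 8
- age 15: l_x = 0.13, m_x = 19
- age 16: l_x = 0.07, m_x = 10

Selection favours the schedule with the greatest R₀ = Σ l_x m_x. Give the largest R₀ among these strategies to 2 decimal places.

21.39

Strategy I: R₀ = 0.70×0 + 0.54×21 + 0.30×10 + 0.18×20 + 0.15×23 = 21.3900
Strategy II: R₀ = 0.69×19 + 0.45×2 + 0.24×8 + 0.13×19 + 0.07×10 = 19.1000
Highest R₀: strategy I with 21.3900.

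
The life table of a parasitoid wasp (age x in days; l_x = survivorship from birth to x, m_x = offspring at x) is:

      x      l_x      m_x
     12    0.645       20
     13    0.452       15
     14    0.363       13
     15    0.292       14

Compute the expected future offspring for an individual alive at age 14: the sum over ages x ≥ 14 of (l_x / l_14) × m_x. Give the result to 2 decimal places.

l_14 = 0.363. Conditional survival from age 14 to x is l_x / l_14.
  x=14: (0.363/0.363) × 13 = 13.0000
  x=15: (0.292/0.363) × 14 = 11.2617
Sum = 13.0000 + 11.2617 = 24.2617

24.26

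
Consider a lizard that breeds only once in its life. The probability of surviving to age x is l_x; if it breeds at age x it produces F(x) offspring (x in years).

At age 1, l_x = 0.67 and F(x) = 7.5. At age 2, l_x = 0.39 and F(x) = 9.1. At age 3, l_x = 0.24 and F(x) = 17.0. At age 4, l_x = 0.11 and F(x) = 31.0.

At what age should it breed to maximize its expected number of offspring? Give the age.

Expected offspring if breeding at age x = l_x × F(x):
  age 1: 0.67 × 7.5 = 5.025
  age 2: 0.39 × 9.1 = 3.549
  age 3: 0.24 × 17.0 = 4.080
  age 4: 0.11 × 31.0 = 3.410
Maximum at age 1 (5.025).

1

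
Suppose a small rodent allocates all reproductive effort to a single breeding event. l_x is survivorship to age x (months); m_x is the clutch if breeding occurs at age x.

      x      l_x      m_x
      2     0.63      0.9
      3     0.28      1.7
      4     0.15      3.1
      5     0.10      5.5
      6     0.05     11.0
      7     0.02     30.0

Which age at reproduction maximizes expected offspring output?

Expected offspring if breeding at age x = l_x × m_x:
  age 2: 0.63 × 0.9 = 0.567
  age 3: 0.28 × 1.7 = 0.476
  age 4: 0.15 × 3.1 = 0.465
  age 5: 0.10 × 5.5 = 0.550
  age 6: 0.05 × 11.0 = 0.550
  age 7: 0.02 × 30.0 = 0.600
Maximum at age 7 (0.600).

7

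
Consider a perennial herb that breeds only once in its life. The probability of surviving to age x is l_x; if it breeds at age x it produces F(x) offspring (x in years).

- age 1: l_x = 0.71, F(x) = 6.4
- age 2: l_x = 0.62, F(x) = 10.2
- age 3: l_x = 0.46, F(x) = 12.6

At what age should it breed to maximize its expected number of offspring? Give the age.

Expected offspring if breeding at age x = l_x × F(x):
  age 1: 0.71 × 6.4 = 4.544
  age 2: 0.62 × 10.2 = 6.324
  age 3: 0.46 × 12.6 = 5.796
Maximum at age 2 (6.324).

2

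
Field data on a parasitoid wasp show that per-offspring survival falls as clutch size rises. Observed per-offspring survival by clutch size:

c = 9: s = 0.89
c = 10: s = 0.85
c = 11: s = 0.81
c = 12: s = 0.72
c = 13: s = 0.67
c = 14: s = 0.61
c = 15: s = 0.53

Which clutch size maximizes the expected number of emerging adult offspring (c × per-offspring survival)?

Expected emerging adult offspring = c × s(c):
  c=9: 9 × 0.89 = 8.010
  c=10: 10 × 0.85 = 8.500
  c=11: 11 × 0.81 = 8.910
  c=12: 12 × 0.72 = 8.640
  c=13: 13 × 0.67 = 8.710
  c=14: 14 × 0.61 = 8.540
  c=15: 15 × 0.53 = 7.950
Maximum at c = 11 (8.910 emerging adult offspring).

11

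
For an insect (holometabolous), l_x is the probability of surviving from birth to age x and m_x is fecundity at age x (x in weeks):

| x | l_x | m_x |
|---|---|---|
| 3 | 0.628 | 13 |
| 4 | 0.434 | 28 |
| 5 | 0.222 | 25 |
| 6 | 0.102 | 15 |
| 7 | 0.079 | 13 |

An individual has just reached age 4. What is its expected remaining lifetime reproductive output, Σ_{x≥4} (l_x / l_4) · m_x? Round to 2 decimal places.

l_4 = 0.434. Conditional survival from age 4 to x is l_x / l_4.
  x=4: (0.434/0.434) × 28 = 28.0000
  x=5: (0.222/0.434) × 25 = 12.7880
  x=6: (0.102/0.434) × 15 = 3.5253
  x=7: (0.079/0.434) × 13 = 2.3664
Sum = 28.0000 + 12.7880 + 3.5253 + 2.3664 = 46.6797

46.68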